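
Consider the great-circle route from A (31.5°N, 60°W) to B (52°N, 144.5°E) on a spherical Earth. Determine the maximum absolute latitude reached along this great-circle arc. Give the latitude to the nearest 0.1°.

The great circle lies in the plane with unit normal n̂ = (p₁ × p₂)/|p₁ × p₂|.
Here n̂_z ≈ -0.218; the vertex latitude is φ_max = arccos|n̂_z| ≈ 77.4°.

≈ 77.4°N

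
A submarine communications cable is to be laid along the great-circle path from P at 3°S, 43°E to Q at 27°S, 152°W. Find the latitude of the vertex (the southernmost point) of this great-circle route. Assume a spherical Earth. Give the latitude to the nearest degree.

The great circle lies in the plane with unit normal n̂ = (p₁ × p₂)/|p₁ × p₂|.
Here n̂_z ≈ +0.419; the vertex latitude is φ_max = arccos|n̂_z| ≈ 65.2°.
Check via Clairaut: cos φ_max = |cos φ₁| · sin C = cos(3.0°)·sin(155.2°) ≈ 0.419, again giving ≈ 65.2°.

≈ 65°S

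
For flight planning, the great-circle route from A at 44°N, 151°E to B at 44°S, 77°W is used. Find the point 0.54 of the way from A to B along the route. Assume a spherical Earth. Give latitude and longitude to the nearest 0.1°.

Convert each endpoint to a unit vector on the sphere (x = cos φ cos λ, y = cos φ sin λ, z = sin φ).
The central angle between the endpoints is δ = arccos(p₁·p₂) ≈ 2.548 rad (146.0°).
Interpolate at f = 0.54 with slerp weights a = sin((1−f)δ)/sin δ ≈ 1.647, b = sin(fδ)/sin δ ≈ 1.753.
p = a·p₁ + b·p₂ ≈ (-0.752, -0.655, -0.074); φ = arcsin(p_z) ≈ -4.24°, λ = atan2(p_y, p_x) ≈ -138.98°.

≈ 4.2°S, 139.0°W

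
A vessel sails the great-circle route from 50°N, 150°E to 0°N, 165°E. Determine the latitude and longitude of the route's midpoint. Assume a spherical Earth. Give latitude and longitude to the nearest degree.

Write both endpoints as unit vectors p₁, p₂ with components (cos φ cos λ, cos φ sin λ, sin φ).
The central angle between the endpoints is δ = arccos(p₁·p₂) ≈ 0.901 rad (51.6°).
Interpolate at f = 1/2 with slerp weights a = sin((1−f)δ)/sin δ ≈ 0.555, b = sin(fδ)/sin δ ≈ 0.555.
p = a·p₁ + b·p₂ ≈ (-0.846, 0.322, 0.425); φ = arcsin(p_z) ≈ 25.18°, λ = atan2(p_y, p_x) ≈ 159.14°.

≈ 25°N, 159°E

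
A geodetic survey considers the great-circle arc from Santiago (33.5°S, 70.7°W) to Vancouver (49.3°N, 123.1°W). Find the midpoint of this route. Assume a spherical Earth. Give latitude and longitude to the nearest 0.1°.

Convert each endpoint to a unit vector on the sphere (x = cos φ cos λ, y = cos φ sin λ, z = sin φ).
The central angle between the endpoints is δ = arccos(p₁·p₂) ≈ 1.658 rad (95.0°).
Interpolate at f = 1/2 with slerp weights a = sin((1−f)δ)/sin δ ≈ 0.740, b = sin(fδ)/sin δ ≈ 0.740.
p = a·p₁ + b·p₂ ≈ (-0.060, -0.986, 0.153); φ = arcsin(p_z) ≈ 8.78°, λ = atan2(p_y, p_x) ≈ -93.46°.

≈ (8.8°N, 93.5°W)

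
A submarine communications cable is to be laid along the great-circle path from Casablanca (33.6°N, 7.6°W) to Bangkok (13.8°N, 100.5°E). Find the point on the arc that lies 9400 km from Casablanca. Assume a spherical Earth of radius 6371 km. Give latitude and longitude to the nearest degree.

From cos δ = sin φ₁ sin φ₂ + cos φ₁ cos φ₂ cos Δλ, the central angle is δ ≈ 1.690 rad (96.9°). The total great-circle distance is δ·R ≈ 1.690 × 6371 ≈ 10769 km, so the target fraction is f = 9400/10769 ≈ 0.873.
Interpolate at f ≈ 0.873 with slerp weights a = sin((1−f)δ)/sin δ ≈ 0.215, b = sin(fδ)/sin δ ≈ 1.003.
p = a·p₁ + b·p₂ ≈ (-0.000, 0.934, 0.358); φ = arcsin(p_z) ≈ 20.98°, λ = atan2(p_y, p_x) ≈ 90.00°.

≈ 21°N, 90°E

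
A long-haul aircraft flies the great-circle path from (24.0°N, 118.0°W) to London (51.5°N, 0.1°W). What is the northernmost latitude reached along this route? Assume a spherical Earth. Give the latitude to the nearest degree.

The great circle lies in the plane with unit normal n̂ = (p₁ × p₂)/|p₁ × p₂|.
Here n̂_z ≈ +0.503; the vertex latitude is φ_max = arccos|n̂_z| ≈ 59.8°.

≈ 60°N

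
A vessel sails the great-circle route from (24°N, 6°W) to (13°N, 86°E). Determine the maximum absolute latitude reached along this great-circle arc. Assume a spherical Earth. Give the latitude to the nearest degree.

≈ 27°N

The great circle lies in the plane with unit normal n̂ = (p₁ × p₂)/|p₁ × p₂|.
Here n̂_z ≈ +0.891; the vertex latitude is φ_max = arccos|n̂_z| ≈ 27.0°.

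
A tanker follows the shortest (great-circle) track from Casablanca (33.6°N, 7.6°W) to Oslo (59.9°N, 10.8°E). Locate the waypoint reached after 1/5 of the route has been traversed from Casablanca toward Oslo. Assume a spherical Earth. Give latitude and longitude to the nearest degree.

Convert each endpoint to a unit vector on the sphere (x = cos φ cos λ, y = cos φ sin λ, z = sin φ).
The central angle between the endpoints is δ = arccos(p₁·p₂) ≈ 0.505 rad (28.9°).
Interpolate at f = 1/5 with slerp weights a = sin((1−f)δ)/sin δ ≈ 0.813, b = sin(fδ)/sin δ ≈ 0.208.
p = a·p₁ + b·p₂ ≈ (0.773, -0.070, 0.630); φ = arcsin(p_z) ≈ 39.05°, λ = atan2(p_y, p_x) ≈ -5.17°.

≈ 39°N, 5°W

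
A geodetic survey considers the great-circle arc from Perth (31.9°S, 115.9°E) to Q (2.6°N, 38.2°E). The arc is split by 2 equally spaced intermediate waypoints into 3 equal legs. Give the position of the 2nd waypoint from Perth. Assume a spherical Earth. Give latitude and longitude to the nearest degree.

The haversine formula gives a central angle δ ≈ 1.413 rad (81.0°) between the endpoints.
Interpolate at f = 2/3 with slerp weights a = sin((1−f)δ)/sin δ ≈ 0.460, b = sin(fδ)/sin δ ≈ 0.819.
p = a·p₁ + b·p₂ ≈ (0.473, 0.857, -0.206); φ = arcsin(p_z) ≈ -11.87°, λ = atan2(p_y, p_x) ≈ 61.13°.

≈ (12°S, 61°E)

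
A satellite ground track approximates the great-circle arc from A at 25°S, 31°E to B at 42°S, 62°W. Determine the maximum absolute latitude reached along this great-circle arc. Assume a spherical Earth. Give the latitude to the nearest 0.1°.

The great circle lies in the plane with unit normal n̂ = (p₁ × p₂)/|p₁ × p₂|.
Here n̂_z ≈ -0.694; the vertex latitude is φ_max = arccos|n̂_z| ≈ 46.0°.

≈ 46.0°S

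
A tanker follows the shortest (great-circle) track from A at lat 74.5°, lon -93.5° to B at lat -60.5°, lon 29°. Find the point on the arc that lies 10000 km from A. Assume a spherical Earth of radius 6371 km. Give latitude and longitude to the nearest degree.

≈ lat 1°, lon -1°

Write both endpoints as unit vectors p₁, p₂ with components (cos φ cos λ, cos φ sin λ, sin φ).
The central angle between the endpoints is δ = arccos(p₁·p₂) ≈ 2.713 rad (155.4°). The total great-circle distance is δ·R ≈ 2.713 × 6371 ≈ 17282 km, so the target fraction is f = 10000/17282 ≈ 0.579.
Interpolate at f ≈ 0.579 with slerp weights a = sin((1−f)δ)/sin δ ≈ 2.188, b = sin(fδ)/sin δ ≈ 2.404.
p = a·p₁ + b·p₂ ≈ (1.000, -0.010, 0.016); φ = arcsin(p_z) ≈ 0.89°, λ = atan2(p_y, p_x) ≈ -0.55°.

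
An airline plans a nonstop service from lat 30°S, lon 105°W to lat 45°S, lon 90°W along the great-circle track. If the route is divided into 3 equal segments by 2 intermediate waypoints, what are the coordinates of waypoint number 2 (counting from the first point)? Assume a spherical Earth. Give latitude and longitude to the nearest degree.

≈ lat 40°S, lon 96°W

Convert each endpoint to a unit vector on the sphere (x = cos φ cos λ, y = cos φ sin λ, z = sin φ).
The central angle between the endpoints is δ = arccos(p₁·p₂) ≈ 0.333 rad (19.1°).
Interpolate at f = 2/3 with slerp weights a = sin((1−f)δ)/sin δ ≈ 0.339, b = sin(fδ)/sin δ ≈ 0.674.
p = a·p₁ + b·p₂ ≈ (-0.076, -0.760, -0.646); φ = arcsin(p_z) ≈ -40.22°, λ = atan2(p_y, p_x) ≈ -95.71°.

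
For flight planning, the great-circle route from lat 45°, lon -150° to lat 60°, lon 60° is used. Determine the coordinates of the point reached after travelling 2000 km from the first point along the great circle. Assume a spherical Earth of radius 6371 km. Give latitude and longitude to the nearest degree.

≈ lat 62°, lon -160°

Write both endpoints as unit vectors p₁, p₂ with components (cos φ cos λ, cos φ sin λ, sin φ).
The central angle between the endpoints is δ = arccos(p₁·p₂) ≈ 1.260 rad (72.2°). The total great-circle distance is δ·R ≈ 1.260 × 6371 ≈ 8025 km, so the target fraction is f = 2000/8025 ≈ 0.249.
Interpolate at f ≈ 0.249 with slerp weights a = sin((1−f)δ)/sin δ ≈ 0.852, b = sin(fδ)/sin δ ≈ 0.324.
p = a·p₁ + b·p₂ ≈ (-0.441, -0.161, 0.883); φ = arcsin(p_z) ≈ 62.04°, λ = atan2(p_y, p_x) ≈ -159.96°.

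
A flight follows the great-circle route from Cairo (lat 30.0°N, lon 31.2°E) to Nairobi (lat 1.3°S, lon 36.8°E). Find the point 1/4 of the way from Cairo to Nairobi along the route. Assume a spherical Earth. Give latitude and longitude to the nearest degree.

Convert each endpoint to a unit vector on the sphere (x = cos φ cos λ, y = cos φ sin λ, z = sin φ).
The central angle between the endpoints is δ = arccos(p₁·p₂) ≈ 0.554 rad (31.8°).
Interpolate at f = 1/4 with slerp weights a = sin((1−f)δ)/sin δ ≈ 0.767, b = sin(fδ)/sin δ ≈ 0.262.
p = a·p₁ + b·p₂ ≈ (0.778, 0.501, 0.378); φ = arcsin(p_z) ≈ 22.19°, λ = atan2(p_y, p_x) ≈ 32.78°.

≈ lat 22°N, lon 33°E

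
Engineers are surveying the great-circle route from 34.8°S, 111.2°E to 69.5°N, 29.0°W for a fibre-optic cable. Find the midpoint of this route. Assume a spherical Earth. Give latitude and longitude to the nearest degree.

≈ 32°N, 89°E

Convert each endpoint to a unit vector on the sphere (x = cos φ cos λ, y = cos φ sin λ, z = sin φ).
The central angle between the endpoints is δ = arccos(p₁·p₂) ≈ 2.427 rad (139.1°).
Interpolate at f = 1/2 with slerp weights a = sin((1−f)δ)/sin δ ≈ 1.430, b = sin(fδ)/sin δ ≈ 1.430.
p = a·p₁ + b·p₂ ≈ (0.013, 0.852, 0.523); φ = arcsin(p_z) ≈ 31.56°, λ = atan2(p_y, p_x) ≈ 89.10°.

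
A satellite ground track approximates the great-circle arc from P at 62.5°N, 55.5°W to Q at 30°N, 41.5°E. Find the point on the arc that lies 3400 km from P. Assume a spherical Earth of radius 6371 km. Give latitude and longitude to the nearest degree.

≈ 58°N, 8°E

Write both endpoints as unit vectors p₁, p₂ with components (cos φ cos λ, cos φ sin λ, sin φ).
The central angle between the endpoints is δ = arccos(p₁·p₂) ≈ 1.165 rad (66.7°). The total great-circle distance is δ·R ≈ 1.165 × 6371 ≈ 7422 km, so the target fraction is f = 3400/7422 ≈ 0.458.
Interpolate at f ≈ 0.458 with slerp weights a = sin((1−f)δ)/sin δ ≈ 0.642, b = sin(fδ)/sin δ ≈ 0.554.
p = a·p₁ + b·p₂ ≈ (0.527, 0.073, 0.847); φ = arcsin(p_z) ≈ 57.85°, λ = atan2(p_y, p_x) ≈ 7.91°.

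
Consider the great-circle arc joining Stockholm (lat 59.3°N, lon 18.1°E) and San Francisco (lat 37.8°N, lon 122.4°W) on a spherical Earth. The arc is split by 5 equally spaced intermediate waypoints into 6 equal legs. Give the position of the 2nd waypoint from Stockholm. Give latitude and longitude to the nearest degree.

Convert each endpoint to a unit vector on the sphere (x = cos φ cos λ, y = cos φ sin λ, z = sin φ).
The central angle between the endpoints is δ = arccos(p₁·p₂) ≈ 1.353 rad (77.5°).
Interpolate at f = 2/6 with slerp weights a = sin((1−f)δ)/sin δ ≈ 0.804, b = sin(fδ)/sin δ ≈ 0.446.
p = a·p₁ + b·p₂ ≈ (0.201, -0.170, 0.965); φ = arcsin(p_z) ≈ 74.72°, λ = atan2(p_y, p_x) ≈ -40.30°.

≈ lat 75°N, lon 40°W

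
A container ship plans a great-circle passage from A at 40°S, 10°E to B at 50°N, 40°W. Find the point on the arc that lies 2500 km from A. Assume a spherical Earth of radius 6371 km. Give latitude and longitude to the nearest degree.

Convert each endpoint to a unit vector on the sphere (x = cos φ cos λ, y = cos φ sin λ, z = sin φ).
The central angle between the endpoints is δ = arccos(p₁·p₂) ≈ 1.748 rad (100.1°). The total great-circle distance is δ·R ≈ 1.748 × 6371 ≈ 11134 km, so the target fraction is f = 2500/11134 ≈ 0.225.
Interpolate at f ≈ 0.225 with slerp weights a = sin((1−f)δ)/sin δ ≈ 0.992, b = sin(fδ)/sin δ ≈ 0.388.
p = a·p₁ + b·p₂ ≈ (0.940, -0.029, -0.340); φ = arcsin(p_z) ≈ -19.89°, λ = atan2(p_y, p_x) ≈ -1.74°.

≈ 20°S, 2°W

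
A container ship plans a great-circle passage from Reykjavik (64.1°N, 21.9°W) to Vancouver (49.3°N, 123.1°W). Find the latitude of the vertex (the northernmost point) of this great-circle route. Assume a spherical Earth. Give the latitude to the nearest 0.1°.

The great circle lies in the plane with unit normal n̂ = (p₁ × p₂)/|p₁ × p₂|.
Here n̂_z ≈ -0.359; the vertex latitude is φ_max = arccos|n̂_z| ≈ 69.0°.
Check via Clairaut: cos φ_max = |cos φ₁| · sin C = cos(64.1°)·sin(55.2°) ≈ 0.359, again giving ≈ 69.0°.

≈ 69.0°N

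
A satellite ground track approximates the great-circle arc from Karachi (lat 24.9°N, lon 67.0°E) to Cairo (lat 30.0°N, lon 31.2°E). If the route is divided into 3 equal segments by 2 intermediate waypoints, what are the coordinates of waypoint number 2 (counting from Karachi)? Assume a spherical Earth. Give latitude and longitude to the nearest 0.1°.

≈ lat 29.4°N, lon 43.5°E

Convert each endpoint to a unit vector on the sphere (x = cos φ cos λ, y = cos φ sin λ, z = sin φ).
The central angle between the endpoints is δ = arccos(p₁·p₂) ≈ 0.559 rad (32.0°).
Interpolate at f = 2/3 with slerp weights a = sin((1−f)δ)/sin δ ≈ 0.349, b = sin(fδ)/sin δ ≈ 0.687.
p = a·p₁ + b·p₂ ≈ (0.632, 0.600, 0.490); φ = arcsin(p_z) ≈ 29.36°, λ = atan2(p_y, p_x) ≈ 43.48°.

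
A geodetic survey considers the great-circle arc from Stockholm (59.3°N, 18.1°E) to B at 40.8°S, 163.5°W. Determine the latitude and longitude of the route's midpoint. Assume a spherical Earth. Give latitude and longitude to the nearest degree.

Convert each endpoint to a unit vector on the sphere (x = cos φ cos λ, y = cos φ sin λ, z = sin φ).
The central angle between the endpoints is δ = arccos(p₁·p₂) ≈ 2.818 rad (161.5°).
Interpolate at f = 1/2 with slerp weights a = sin((1−f)δ)/sin δ ≈ 3.106, b = sin(fδ)/sin δ ≈ 3.106.
p = a·p₁ + b·p₂ ≈ (-0.747, -0.175, 0.641); φ = arcsin(p_z) ≈ 39.88°, λ = atan2(p_y, p_x) ≈ -166.81°.

≈ 40°N, 167°W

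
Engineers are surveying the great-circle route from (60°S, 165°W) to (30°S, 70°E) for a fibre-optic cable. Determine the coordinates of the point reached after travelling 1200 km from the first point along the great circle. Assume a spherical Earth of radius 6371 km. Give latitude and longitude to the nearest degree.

≈ (66°S, 175°E)

Convert each endpoint to a unit vector on the sphere (x = cos φ cos λ, y = cos φ sin λ, z = sin φ).
The central angle between the endpoints is δ = arccos(p₁·p₂) ≈ 1.385 rad (79.4°). The total great-circle distance is δ·R ≈ 1.385 × 6371 ≈ 8824 km, so the target fraction is f = 1200/8824 ≈ 0.136.
Interpolate at f ≈ 0.136 with slerp weights a = sin((1−f)δ)/sin δ ≈ 0.947, b = sin(fδ)/sin δ ≈ 0.191.
p = a·p₁ + b·p₂ ≈ (-0.401, 0.032, -0.916); φ = arcsin(p_z) ≈ -66.28°, λ = atan2(p_y, p_x) ≈ 175.37°.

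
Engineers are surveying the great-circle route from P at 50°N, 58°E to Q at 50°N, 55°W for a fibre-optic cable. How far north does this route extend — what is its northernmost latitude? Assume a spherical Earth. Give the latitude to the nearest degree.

The great circle lies in the plane with unit normal n̂ = (p₁ × p₂)/|p₁ × p₂|.
Here n̂_z ≈ -0.420; the vertex latitude is φ_max = arccos|n̂_z| ≈ 65.1°.
Check via Clairaut: cos φ_max = |cos φ₁| · sin C = cos(50.0°)·sin(40.8°) ≈ 0.420, again giving ≈ 65.1°.

≈ 65°N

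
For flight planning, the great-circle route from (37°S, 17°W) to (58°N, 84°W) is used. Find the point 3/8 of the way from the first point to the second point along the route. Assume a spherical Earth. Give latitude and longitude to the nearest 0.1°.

≈ (0.1°S, 37.1°W)

Write both endpoints as unit vectors p₁, p₂ with components (cos φ cos λ, cos φ sin λ, sin φ).
The central angle between the endpoints is δ = arccos(p₁·p₂) ≈ 1.923 rad (110.2°).
Interpolate at f = 3/8 with slerp weights a = sin((1−f)δ)/sin δ ≈ 0.994, b = sin(fδ)/sin δ ≈ 0.703.
p = a·p₁ + b·p₂ ≈ (0.798, -0.603, -0.002); φ = arcsin(p_z) ≈ -0.09°, λ = atan2(p_y, p_x) ≈ -37.07°.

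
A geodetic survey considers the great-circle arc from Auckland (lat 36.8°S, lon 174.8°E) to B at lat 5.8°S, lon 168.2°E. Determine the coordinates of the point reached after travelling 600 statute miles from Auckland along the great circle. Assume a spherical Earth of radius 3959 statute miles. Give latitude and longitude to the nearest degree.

≈ lat 28°S, lon 173°E

Convert each endpoint to a unit vector on the sphere (x = cos φ cos λ, y = cos φ sin λ, z = sin φ).
The central angle between the endpoints is δ = arccos(p₁·p₂) ≈ 0.551 rad (31.6°). The total great-circle distance is δ·R ≈ 0.551 × 3959 ≈ 2182 mi, so the target fraction is f = 600/2182 ≈ 0.275.
Interpolate at f ≈ 0.275 with slerp weights a = sin((1−f)δ)/sin δ ≈ 0.743, b = sin(fδ)/sin δ ≈ 0.288.
p = a·p₁ + b·p₂ ≈ (-0.873, 0.113, -0.474); φ = arcsin(p_z) ≈ -28.31°, λ = atan2(p_y, p_x) ≈ 172.65°.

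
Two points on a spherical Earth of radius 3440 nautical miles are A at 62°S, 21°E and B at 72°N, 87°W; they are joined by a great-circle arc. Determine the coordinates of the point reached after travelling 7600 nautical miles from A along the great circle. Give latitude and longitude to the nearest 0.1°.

From cos δ = sin φ₁ sin φ₂ + cos φ₁ cos φ₂ cos Δλ, the central angle is δ ≈ 2.656 rad (152.2°). The total great-circle distance is δ·R ≈ 2.656 × 3440 ≈ 9138 nmi, so the target fraction is f = 7600/9138 ≈ 0.832.
Interpolate at f ≈ 0.832 with slerp weights a = sin((1−f)δ)/sin δ ≈ 0.927, b = sin(fδ)/sin δ ≈ 1.722.
p = a·p₁ + b·p₂ ≈ (0.434, -0.375, 0.819); φ = arcsin(p_z) ≈ 54.98°, λ = atan2(p_y, p_x) ≈ -40.85°.

≈ 55.0°N, 40.8°W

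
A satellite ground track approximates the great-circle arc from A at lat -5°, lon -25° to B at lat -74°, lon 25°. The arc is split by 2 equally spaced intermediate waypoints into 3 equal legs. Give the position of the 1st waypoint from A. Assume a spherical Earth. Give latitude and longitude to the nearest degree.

≈ lat -29°, lon -19°

The haversine formula gives a central angle δ ≈ 1.307 rad (74.9°) between the endpoints.
Interpolate at f = 1/3 with slerp weights a = sin((1−f)δ)/sin δ ≈ 0.793, b = sin(fδ)/sin δ ≈ 0.437.
p = a·p₁ + b·p₂ ≈ (0.825, -0.283, -0.489); φ = arcsin(p_z) ≈ -29.30°, λ = atan2(p_y, p_x) ≈ -18.92°.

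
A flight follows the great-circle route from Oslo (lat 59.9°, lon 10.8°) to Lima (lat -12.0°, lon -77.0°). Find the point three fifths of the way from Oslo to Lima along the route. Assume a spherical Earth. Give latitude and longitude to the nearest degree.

From cos δ = sin φ₁ sin φ₂ + cos φ₁ cos φ₂ cos Δλ, the central angle is δ ≈ 1.733 rad (99.3°).
Interpolate at f = 3/5 with slerp weights a = sin((1−f)δ)/sin δ ≈ 0.647, b = sin(fδ)/sin δ ≈ 0.874.
p = a·p₁ + b·p₂ ≈ (0.511, -0.772, 0.378); φ = arcsin(p_z) ≈ 22.23°, λ = atan2(p_y, p_x) ≈ -56.48°.

≈ lat 22°, lon -56°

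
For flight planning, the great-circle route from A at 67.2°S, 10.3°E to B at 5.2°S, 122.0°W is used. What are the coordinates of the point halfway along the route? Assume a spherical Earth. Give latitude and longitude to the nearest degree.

≈ 52°S, 101°W

Convert each endpoint to a unit vector on the sphere (x = cos φ cos λ, y = cos φ sin λ, z = sin φ).
The central angle between the endpoints is δ = arccos(p₁·p₂) ≈ 1.748 rad (100.1°).
Interpolate at f = 1/2 with slerp weights a = sin((1−f)δ)/sin δ ≈ 0.779, b = sin(fδ)/sin δ ≈ 0.779.
p = a·p₁ + b·p₂ ≈ (-0.114, -0.604, -0.789); φ = arcsin(p_z) ≈ -52.07°, λ = atan2(p_y, p_x) ≈ -100.70°.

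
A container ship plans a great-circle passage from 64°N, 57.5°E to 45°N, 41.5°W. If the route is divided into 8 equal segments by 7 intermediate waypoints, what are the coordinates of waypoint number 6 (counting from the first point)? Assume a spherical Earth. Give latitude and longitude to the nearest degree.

≈ 56°N, 29°W

The haversine formula gives a central angle δ ≈ 0.943 rad (54.1°) between the endpoints.
Interpolate at f = 6/8 with slerp weights a = sin((1−f)δ)/sin δ ≈ 0.289, b = sin(fδ)/sin δ ≈ 0.803.
p = a·p₁ + b·p₂ ≈ (0.493, -0.269, 0.827); φ = arcsin(p_z) ≈ 55.81°, λ = atan2(p_y, p_x) ≈ -28.65°.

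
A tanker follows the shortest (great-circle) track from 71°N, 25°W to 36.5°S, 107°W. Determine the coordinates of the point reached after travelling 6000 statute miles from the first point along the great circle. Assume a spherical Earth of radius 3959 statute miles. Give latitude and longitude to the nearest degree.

Write both endpoints as unit vectors p₁, p₂ with components (cos φ cos λ, cos φ sin λ, sin φ).
The central angle between the endpoints is δ = arccos(p₁·p₂) ≈ 2.125 rad (121.7°). The total great-circle distance is δ·R ≈ 2.125 × 3959 ≈ 8412 mi, so the target fraction is f = 6000/8412 ≈ 0.713.
Interpolate at f ≈ 0.713 with slerp weights a = sin((1−f)δ)/sin δ ≈ 0.673, b = sin(fδ)/sin δ ≈ 1.174.
p = a·p₁ + b·p₂ ≈ (-0.077, -0.995, -0.062); φ = arcsin(p_z) ≈ -3.57°, λ = atan2(p_y, p_x) ≈ -94.45°.

≈ 4°S, 94°W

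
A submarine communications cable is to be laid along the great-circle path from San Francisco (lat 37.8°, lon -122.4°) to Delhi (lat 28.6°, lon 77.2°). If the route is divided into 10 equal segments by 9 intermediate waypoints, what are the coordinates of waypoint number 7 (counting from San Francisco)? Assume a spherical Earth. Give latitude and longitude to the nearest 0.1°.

From cos δ = sin φ₁ sin φ₂ + cos φ₁ cos φ₂ cos Δλ, the central angle is δ ≈ 1.939 rad (111.1°).
Interpolate at f = 7/10 with slerp weights a = sin((1−f)δ)/sin δ ≈ 0.589, b = sin(fδ)/sin δ ≈ 1.048.
p = a·p₁ + b·p₂ ≈ (-0.046, 0.504, 0.863); φ = arcsin(p_z) ≈ 59.60°, λ = atan2(p_y, p_x) ≈ 95.17°.

≈ lat 59.6°, lon 95.2°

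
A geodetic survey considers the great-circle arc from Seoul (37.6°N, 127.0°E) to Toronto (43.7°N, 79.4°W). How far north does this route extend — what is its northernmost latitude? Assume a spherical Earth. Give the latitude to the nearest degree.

≈ 75°N

The great circle lies in the plane with unit normal n̂ = (p₁ × p₂)/|p₁ × p₂|.
Here n̂_z ≈ +0.256; the vertex latitude is φ_max = arccos|n̂_z| ≈ 75.2°.
Check via Clairaut: cos φ_max = |cos φ₁| · sin C = cos(37.6°)·sin(18.8°) ≈ 0.256, again giving ≈ 75.2°.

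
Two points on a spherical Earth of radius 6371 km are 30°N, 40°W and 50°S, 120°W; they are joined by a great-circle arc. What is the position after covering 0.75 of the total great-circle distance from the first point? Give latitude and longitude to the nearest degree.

Convert each endpoint to a unit vector on the sphere (x = cos φ cos λ, y = cos φ sin λ, z = sin φ).
The central angle between the endpoints is δ = arccos(p₁·p₂) ≈ 1.861 rad (106.6°).
Interpolate at f = 0.75 with slerp weights a = sin((1−f)δ)/sin δ ≈ 0.468, b = sin(fδ)/sin δ ≈ 1.028.
p = a·p₁ + b·p₂ ≈ (-0.020, -0.833, -0.553); φ = arcsin(p_z) ≈ -33.59°, λ = atan2(p_y, p_x) ≈ -91.35°.

≈ 34°S, 91°W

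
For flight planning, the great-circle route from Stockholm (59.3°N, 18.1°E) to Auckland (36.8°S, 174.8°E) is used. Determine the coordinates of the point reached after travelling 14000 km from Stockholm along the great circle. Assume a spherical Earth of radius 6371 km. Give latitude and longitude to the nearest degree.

The haversine formula gives a central angle δ ≈ 2.669 rad (152.9°) between the endpoints. The total great-circle distance is δ·R ≈ 2.669 × 6371 ≈ 17006 km, so the target fraction is f = 14000/17006 ≈ 0.823.
Interpolate at f ≈ 0.823 with slerp weights a = sin((1−f)δ)/sin δ ≈ 0.999, b = sin(fδ)/sin δ ≈ 1.781.
p = a·p₁ + b·p₂ ≈ (-0.935, 0.288, -0.207); φ = arcsin(p_z) ≈ -11.97°, λ = atan2(p_y, p_x) ≈ 162.90°.

≈ 12°S, 163°E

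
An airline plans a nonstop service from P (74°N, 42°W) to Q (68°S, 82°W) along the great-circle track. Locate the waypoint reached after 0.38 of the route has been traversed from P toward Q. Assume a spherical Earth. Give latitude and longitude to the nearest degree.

≈ (20°N, 63°W)

From cos δ = sin φ₁ sin φ₂ + cos φ₁ cos φ₂ cos Δλ, the central angle is δ ≈ 2.519 rad (144.3°).
Interpolate at f = 0.38 with slerp weights a = sin((1−f)δ)/sin δ ≈ 1.714, b = sin(fδ)/sin δ ≈ 1.401.
p = a·p₁ + b·p₂ ≈ (0.424, -0.836, 0.348); φ = arcsin(p_z) ≈ 20.39°, λ = atan2(p_y, p_x) ≈ -63.10°.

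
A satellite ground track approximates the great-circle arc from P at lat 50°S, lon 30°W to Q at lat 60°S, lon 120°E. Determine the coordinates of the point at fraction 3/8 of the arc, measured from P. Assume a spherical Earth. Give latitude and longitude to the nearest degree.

≈ lat 73°S, lon 7°W

Write both endpoints as unit vectors p₁, p₂ with components (cos φ cos λ, cos φ sin λ, sin φ).
The central angle between the endpoints is δ = arccos(p₁·p₂) ≈ 1.176 rad (67.4°).
Interpolate at f = 3/8 with slerp weights a = sin((1−f)δ)/sin δ ≈ 0.726, b = sin(fδ)/sin δ ≈ 0.462.
p = a·p₁ + b·p₂ ≈ (0.289, -0.033, -0.957); φ = arcsin(p_z) ≈ -73.10°, λ = atan2(p_y, p_x) ≈ -6.57°.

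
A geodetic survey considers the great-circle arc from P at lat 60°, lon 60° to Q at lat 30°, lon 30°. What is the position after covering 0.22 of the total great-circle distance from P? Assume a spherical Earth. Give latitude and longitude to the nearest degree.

Convert each endpoint to a unit vector on the sphere (x = cos φ cos λ, y = cos φ sin λ, z = sin φ).
The central angle between the endpoints is δ = arccos(p₁·p₂) ≈ 0.630 rad (36.1°).
Interpolate at f = 0.22 with slerp weights a = sin((1−f)δ)/sin δ ≈ 0.801, b = sin(fδ)/sin δ ≈ 0.235.
p = a·p₁ + b·p₂ ≈ (0.376, 0.448, 0.811); φ = arcsin(p_z) ≈ 54.18°, λ = atan2(p_y, p_x) ≈ 50.01°.

≈ lat 54°, lon 50°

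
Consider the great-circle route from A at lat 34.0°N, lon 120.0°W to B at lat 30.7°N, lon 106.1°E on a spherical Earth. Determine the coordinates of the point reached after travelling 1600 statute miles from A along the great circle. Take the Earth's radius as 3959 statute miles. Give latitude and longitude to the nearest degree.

Write both endpoints as unit vectors p₁, p₂ with components (cos φ cos λ, cos φ sin λ, sin φ).
The central angle between the endpoints is δ = arccos(p₁·p₂) ≈ 1.781 rad (102.1°). The total great-circle distance is δ·R ≈ 1.781 × 3959 ≈ 7052 mi, so the target fraction is f = 1600/7052 ≈ 0.227.
Interpolate at f ≈ 0.227 with slerp weights a = sin((1−f)δ)/sin δ ≈ 1.003, b = sin(fδ)/sin δ ≈ 0.402.
p = a·p₁ + b·p₂ ≈ (-0.512, -0.388, 0.766); φ = arcsin(p_z) ≈ 50.03°, λ = atan2(p_y, p_x) ≈ -142.82°.

≈ lat 50°N, lon 143°W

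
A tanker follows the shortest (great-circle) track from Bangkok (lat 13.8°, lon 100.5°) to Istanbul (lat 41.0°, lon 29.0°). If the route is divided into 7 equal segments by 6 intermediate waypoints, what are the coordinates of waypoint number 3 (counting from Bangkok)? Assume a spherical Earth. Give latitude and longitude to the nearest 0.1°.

Write both endpoints as unit vectors p₁, p₂ with components (cos φ cos λ, cos φ sin λ, sin φ).
The central angle between the endpoints is δ = arccos(p₁·p₂) ≈ 1.171 rad (67.1°).
Interpolate at f = 3/7 with slerp weights a = sin((1−f)δ)/sin δ ≈ 0.673, b = sin(fδ)/sin δ ≈ 0.522.
p = a·p₁ + b·p₂ ≈ (0.226, 0.834, 0.503); φ = arcsin(p_z) ≈ 30.22°, λ = atan2(p_y, p_x) ≈ 74.87°.

≈ lat 30.2°, lon 74.9°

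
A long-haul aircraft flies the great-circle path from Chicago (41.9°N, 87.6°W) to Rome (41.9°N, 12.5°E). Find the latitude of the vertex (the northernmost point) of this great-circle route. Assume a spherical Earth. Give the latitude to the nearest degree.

≈ 54°N

The great circle lies in the plane with unit normal n̂ = (p₁ × p₂)/|p₁ × p₂|.
Here n̂_z ≈ +0.582; the vertex latitude is φ_max = arccos|n̂_z| ≈ 54.4°.
Check via Clairaut: cos φ_max = |cos φ₁| · sin C = cos(41.9°)·sin(51.4°) ≈ 0.582, again giving ≈ 54.4°.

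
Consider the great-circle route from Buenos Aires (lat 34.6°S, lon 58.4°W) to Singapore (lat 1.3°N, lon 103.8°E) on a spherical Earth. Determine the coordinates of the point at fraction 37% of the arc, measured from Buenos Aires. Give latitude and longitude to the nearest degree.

≈ lat 65°S, lon 17°E

From cos δ = sin φ₁ sin φ₂ + cos φ₁ cos φ₂ cos Δλ, the central angle is δ ≈ 2.492 rad (142.8°).
Interpolate at f = 0.37 with slerp weights a = sin((1−f)δ)/sin δ ≈ 1.654, b = sin(fδ)/sin δ ≈ 1.318.
p = a·p₁ + b·p₂ ≈ (0.399, 0.120, -0.909); φ = arcsin(p_z) ≈ -65.38°, λ = atan2(p_y, p_x) ≈ 16.74°.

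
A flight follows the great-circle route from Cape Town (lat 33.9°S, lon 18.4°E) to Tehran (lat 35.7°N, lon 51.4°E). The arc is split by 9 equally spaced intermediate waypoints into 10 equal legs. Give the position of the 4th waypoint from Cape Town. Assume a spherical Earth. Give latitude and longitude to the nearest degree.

≈ lat 6°S, lon 32°E

Convert each endpoint to a unit vector on the sphere (x = cos φ cos λ, y = cos φ sin λ, z = sin φ).
The central angle between the endpoints is δ = arccos(p₁·p₂) ≈ 1.329 rad (76.1°).
Interpolate at f = 4/10 with slerp weights a = sin((1−f)δ)/sin δ ≈ 0.737, b = sin(fδ)/sin δ ≈ 0.522.
p = a·p₁ + b·p₂ ≈ (0.845, 0.524, -0.106); φ = arcsin(p_z) ≈ -6.11°, λ = atan2(p_y, p_x) ≈ 31.83°.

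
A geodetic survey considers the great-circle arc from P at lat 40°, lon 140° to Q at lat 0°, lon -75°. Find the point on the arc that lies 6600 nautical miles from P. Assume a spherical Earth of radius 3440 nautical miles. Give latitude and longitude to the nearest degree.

≈ lat 16°, lon -86°

Write both endpoints as unit vectors p₁, p₂ with components (cos φ cos λ, cos φ sin λ, sin φ).
The central angle between the endpoints is δ = arccos(p₁·p₂) ≈ 2.249 rad (128.9°). The total great-circle distance is δ·R ≈ 2.249 × 3440 ≈ 7737 nmi, so the target fraction is f = 6600/7737 ≈ 0.853.
Interpolate at f ≈ 0.853 with slerp weights a = sin((1−f)δ)/sin δ ≈ 0.417, b = sin(fδ)/sin δ ≈ 1.207.
p = a·p₁ + b·p₂ ≈ (0.068, -0.961, 0.268); φ = arcsin(p_z) ≈ 15.54°, λ = atan2(p_y, p_x) ≈ -85.96°.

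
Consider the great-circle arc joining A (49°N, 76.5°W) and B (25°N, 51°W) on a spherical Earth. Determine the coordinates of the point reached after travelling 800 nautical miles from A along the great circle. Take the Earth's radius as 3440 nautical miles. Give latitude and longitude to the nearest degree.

Convert each endpoint to a unit vector on the sphere (x = cos φ cos λ, y = cos φ sin λ, z = sin φ).
The central angle between the endpoints is δ = arccos(p₁·p₂) ≈ 0.544 rad (31.2°). The total great-circle distance is δ·R ≈ 0.544 × 3440 ≈ 1872 nmi, so the target fraction is f = 800/1872 ≈ 0.427.
Interpolate at f ≈ 0.427 with slerp weights a = sin((1−f)δ)/sin δ ≈ 0.592, b = sin(fδ)/sin δ ≈ 0.445.
p = a·p₁ + b·p₂ ≈ (0.345, -0.691, 0.635); φ = arcsin(p_z) ≈ 39.42°, λ = atan2(p_y, p_x) ≈ -63.50°.

≈ (39°N, 64°W)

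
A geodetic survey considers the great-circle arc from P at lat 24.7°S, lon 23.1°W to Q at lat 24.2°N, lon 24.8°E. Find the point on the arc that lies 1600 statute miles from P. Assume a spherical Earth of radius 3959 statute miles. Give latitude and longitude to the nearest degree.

≈ lat 8°S, lon 6°W

Convert each endpoint to a unit vector on the sphere (x = cos φ cos λ, y = cos φ sin λ, z = sin φ).
The central angle between the endpoints is δ = arccos(p₁·p₂) ≈ 1.176 rad (67.4°). The total great-circle distance is δ·R ≈ 1.176 × 3959 ≈ 4657 mi, so the target fraction is f = 1600/4657 ≈ 0.344.
Interpolate at f ≈ 0.344 with slerp weights a = sin((1−f)δ)/sin δ ≈ 0.756, b = sin(fδ)/sin δ ≈ 0.426.
p = a·p₁ + b·p₂ ≈ (0.984, -0.106, -0.141); φ = arcsin(p_z) ≈ -8.12°, λ = atan2(p_y, p_x) ≈ -6.17°.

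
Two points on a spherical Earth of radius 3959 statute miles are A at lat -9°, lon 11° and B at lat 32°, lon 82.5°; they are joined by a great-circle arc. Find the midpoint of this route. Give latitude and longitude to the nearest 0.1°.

Write both endpoints as unit vectors p₁, p₂ with components (cos φ cos λ, cos φ sin λ, sin φ).
The central angle between the endpoints is δ = arccos(p₁·p₂) ≈ 1.387 rad (79.5°).
Interpolate at f = 1/2 with slerp weights a = sin((1−f)δ)/sin δ ≈ 0.650, b = sin(fδ)/sin δ ≈ 0.650.
p = a·p₁ + b·p₂ ≈ (0.702, 0.669, 0.243); φ = arcsin(p_z) ≈ 14.05°, λ = atan2(p_y, p_x) ≈ 43.62°.

≈ lat 14.1°, lon 43.6°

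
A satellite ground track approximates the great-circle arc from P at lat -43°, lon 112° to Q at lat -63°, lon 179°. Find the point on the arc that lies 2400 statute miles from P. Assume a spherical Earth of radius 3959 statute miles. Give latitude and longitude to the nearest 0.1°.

Convert each endpoint to a unit vector on the sphere (x = cos φ cos λ, y = cos φ sin λ, z = sin φ).
The central angle between the endpoints is δ = arccos(p₁·p₂) ≈ 0.742 rad (42.5°). The total great-circle distance is δ·R ≈ 0.742 × 3959 ≈ 2936 mi, so the target fraction is f = 2400/2936 ≈ 0.817.
Interpolate at f ≈ 0.817 with slerp weights a = sin((1−f)δ)/sin δ ≈ 0.200, b = sin(fδ)/sin δ ≈ 0.844.
p = a·p₁ + b·p₂ ≈ (-0.438, 0.142, -0.888); φ = arcsin(p_z) ≈ -62.60°, λ = atan2(p_y, p_x) ≈ 162.00°.

≈ lat -62.6°, lon 162.0°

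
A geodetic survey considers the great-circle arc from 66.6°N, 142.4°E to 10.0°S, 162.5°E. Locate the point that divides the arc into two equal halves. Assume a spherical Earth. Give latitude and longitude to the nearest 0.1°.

Write both endpoints as unit vectors p₁, p₂ with components (cos φ cos λ, cos φ sin λ, sin φ).
The central angle between the endpoints is δ = arccos(p₁·p₂) ≈ 1.361 rad (78.0°).
Interpolate at f = 1/2 with slerp weights a = sin((1−f)δ)/sin δ ≈ 0.643, b = sin(fδ)/sin δ ≈ 0.643.
p = a·p₁ + b·p₂ ≈ (-0.807, 0.346, 0.479); φ = arcsin(p_z) ≈ 28.60°, λ = atan2(p_y, p_x) ≈ 156.76°.

≈ 28.6°N, 156.8°E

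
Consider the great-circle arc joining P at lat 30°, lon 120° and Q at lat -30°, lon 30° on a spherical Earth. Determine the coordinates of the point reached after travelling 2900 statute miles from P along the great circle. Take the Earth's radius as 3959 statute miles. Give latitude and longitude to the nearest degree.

≈ lat 6°, lon 83°

Convert each endpoint to a unit vector on the sphere (x = cos φ cos λ, y = cos φ sin λ, z = sin φ).
The central angle between the endpoints is δ = arccos(p₁·p₂) ≈ 1.823 rad (104.5°). The total great-circle distance is δ·R ≈ 1.823 × 3959 ≈ 7219 mi, so the target fraction is f = 2900/7219 ≈ 0.402.
Interpolate at f ≈ 0.402 with slerp weights a = sin((1−f)δ)/sin δ ≈ 0.916, b = sin(fδ)/sin δ ≈ 0.691.
p = a·p₁ + b·p₂ ≈ (0.121, 0.986, 0.113); φ = arcsin(p_z) ≈ 6.47°, λ = atan2(p_y, p_x) ≈ 82.99°.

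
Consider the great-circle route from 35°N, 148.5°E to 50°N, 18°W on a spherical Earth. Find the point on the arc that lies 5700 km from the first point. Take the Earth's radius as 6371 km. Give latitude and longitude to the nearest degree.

≈ 82°N, 89°E

Write both endpoints as unit vectors p₁, p₂ with components (cos φ cos λ, cos φ sin λ, sin φ).
The central angle between the endpoints is δ = arccos(p₁·p₂) ≈ 1.643 rad (94.2°). The total great-circle distance is δ·R ≈ 1.643 × 6371 ≈ 10471 km, so the target fraction is f = 5700/10471 ≈ 0.544.
Interpolate at f ≈ 0.544 with slerp weights a = sin((1−f)δ)/sin δ ≈ 0.683, b = sin(fδ)/sin δ ≈ 0.782.
p = a·p₁ + b·p₂ ≈ (0.001, 0.137, 0.991); φ = arcsin(p_z) ≈ 82.14°, λ = atan2(p_y, p_x) ≈ 89.42°.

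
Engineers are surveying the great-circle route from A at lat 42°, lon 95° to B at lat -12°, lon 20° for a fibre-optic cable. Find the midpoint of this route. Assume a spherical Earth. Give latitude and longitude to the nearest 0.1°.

Convert each endpoint to a unit vector on the sphere (x = cos φ cos λ, y = cos φ sin λ, z = sin φ).
The central angle between the endpoints is δ = arccos(p₁·p₂) ≈ 1.522 rad (87.2°).
Interpolate at f = 1/2 with slerp weights a = sin((1−f)δ)/sin δ ≈ 0.690, b = sin(fδ)/sin δ ≈ 0.690.
p = a·p₁ + b·p₂ ≈ (0.590, 0.742, 0.318); φ = arcsin(p_z) ≈ 18.57°, λ = atan2(p_y, p_x) ≈ 51.52°.

≈ lat 18.6°, lon 51.5°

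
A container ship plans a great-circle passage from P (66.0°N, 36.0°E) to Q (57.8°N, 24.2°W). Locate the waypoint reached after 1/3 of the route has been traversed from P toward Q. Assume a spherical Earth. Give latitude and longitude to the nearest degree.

≈ (66°N, 13°E)

Write both endpoints as unit vectors p₁, p₂ with components (cos φ cos λ, cos φ sin λ, sin φ).
The central angle between the endpoints is δ = arccos(p₁·p₂) ≈ 0.493 rad (28.3°).
Interpolate at f = 1/3 with slerp weights a = sin((1−f)δ)/sin δ ≈ 0.682, b = sin(fδ)/sin δ ≈ 0.346.
p = a·p₁ + b·p₂ ≈ (0.392, 0.088, 0.916); φ = arcsin(p_z) ≈ 66.29°, λ = atan2(p_y, p_x) ≈ 12.58°.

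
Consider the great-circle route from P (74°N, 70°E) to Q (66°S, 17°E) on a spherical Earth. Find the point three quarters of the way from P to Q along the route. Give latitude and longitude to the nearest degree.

≈ (31°S, 32°E)

Write both endpoints as unit vectors p₁, p₂ with components (cos φ cos λ, cos φ sin λ, sin φ).
The central angle between the endpoints is δ = arccos(p₁·p₂) ≈ 2.516 rad (144.2°).
Interpolate at f = 3/4 with slerp weights a = sin((1−f)δ)/sin δ ≈ 1.005, b = sin(fδ)/sin δ ≈ 1.623.
p = a·p₁ + b·p₂ ≈ (0.726, 0.453, -0.517); φ = arcsin(p_z) ≈ -31.13°, λ = atan2(p_y, p_x) ≈ 31.98°.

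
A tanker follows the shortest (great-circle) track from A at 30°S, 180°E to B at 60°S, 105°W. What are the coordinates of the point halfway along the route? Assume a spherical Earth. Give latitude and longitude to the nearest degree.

≈ 51°S, 154°W

Write both endpoints as unit vectors p₁, p₂ with components (cos φ cos λ, cos φ sin λ, sin φ).
The central angle between the endpoints is δ = arccos(p₁·p₂) ≈ 0.994 rad (57.0°).
Interpolate at f = 1/2 with slerp weights a = sin((1−f)δ)/sin δ ≈ 0.569, b = sin(fδ)/sin δ ≈ 0.569.
p = a·p₁ + b·p₂ ≈ (-0.566, -0.275, -0.777); φ = arcsin(p_z) ≈ -50.99°, λ = atan2(p_y, p_x) ≈ -154.12°.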